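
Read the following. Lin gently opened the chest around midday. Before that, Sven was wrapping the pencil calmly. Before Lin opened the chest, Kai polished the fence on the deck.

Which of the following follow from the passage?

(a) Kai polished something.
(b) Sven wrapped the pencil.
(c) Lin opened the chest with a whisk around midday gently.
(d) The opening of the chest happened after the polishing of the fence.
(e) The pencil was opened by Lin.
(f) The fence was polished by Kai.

(a) Entailed — every conjunct here is already in the original polishing event.
(b) Not entailed — 'was wrapping' is progressive on an accomplishment; it does not entail the completed 'wrapped'.
(c) Not entailed — 'with a whisk' adds information not in the original event.
(d) Entailed — the narrative places the polishing before the opening.
(e) Not entailed — Lin opened the chest, not the pencil; the pencil belongs to the wrapping event.
(f) Entailed — every conjunct here is already in the original polishing event.

(a), (d), (f)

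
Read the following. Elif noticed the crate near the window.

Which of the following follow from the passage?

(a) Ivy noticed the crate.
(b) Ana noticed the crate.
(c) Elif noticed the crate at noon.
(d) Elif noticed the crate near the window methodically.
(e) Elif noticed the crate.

(a) Not entailed — the passage has Elif noticing the crate, not Ivy.
(b) Not entailed — the passage has Elif noticing the crate, not Ana.
(c) Not entailed — 'at noon' adds information not in the original event.
(d) Not entailed — 'methodically' adds information not in the original event.
(e) Entailed — every conjunct here is already in the original noticing event.

(e)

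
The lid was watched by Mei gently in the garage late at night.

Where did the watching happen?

in the garage

'in the garage' marks the location of the watching event.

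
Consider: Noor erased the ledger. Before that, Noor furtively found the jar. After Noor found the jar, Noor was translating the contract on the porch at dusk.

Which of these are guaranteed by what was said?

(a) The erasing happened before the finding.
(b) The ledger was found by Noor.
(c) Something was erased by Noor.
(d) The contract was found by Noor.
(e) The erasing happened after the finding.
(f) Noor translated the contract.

(c), (e)

(a) Not entailed — the narrative places the finding before the erasing, not after.
(b) Not entailed — Noor found the jar, not the ledger; the ledger belongs to the erasing event.
(c) Entailed — generalizing the patient leaves a sub-description the original still satisfies.
(d) Not entailed — Noor found the jar, not the contract; the contract belongs to the translating event.
(e) Entailed — the narrative places the finding before the erasing.
(f) Not entailed — 'was translating' is progressive on an accomplishment; it does not entail the completed 'translated'.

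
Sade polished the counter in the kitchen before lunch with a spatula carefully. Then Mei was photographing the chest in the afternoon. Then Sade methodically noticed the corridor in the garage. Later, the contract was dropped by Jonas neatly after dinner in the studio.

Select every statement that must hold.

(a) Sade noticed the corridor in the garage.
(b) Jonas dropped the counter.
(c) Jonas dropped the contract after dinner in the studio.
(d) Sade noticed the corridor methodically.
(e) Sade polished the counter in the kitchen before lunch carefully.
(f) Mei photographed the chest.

(a), (c), (d), (e)

(a) Entailed — this follows by dropping conjuncts from the noticing event's description.
(b) Not entailed — Jonas dropped the contract, not the counter; the counter belongs to the polishing event.
(c) Entailed — this follows by dropping conjuncts from the dropping event's description.
(d) Entailed — this follows by dropping conjuncts from the noticing event's description.
(e) Entailed — dropping 'with a spatula' leaves a sub-description the original still satisfies.
(f) Not entailed — 'was photographing' is progressive on an accomplishment; it does not entail the completed 'photographed'.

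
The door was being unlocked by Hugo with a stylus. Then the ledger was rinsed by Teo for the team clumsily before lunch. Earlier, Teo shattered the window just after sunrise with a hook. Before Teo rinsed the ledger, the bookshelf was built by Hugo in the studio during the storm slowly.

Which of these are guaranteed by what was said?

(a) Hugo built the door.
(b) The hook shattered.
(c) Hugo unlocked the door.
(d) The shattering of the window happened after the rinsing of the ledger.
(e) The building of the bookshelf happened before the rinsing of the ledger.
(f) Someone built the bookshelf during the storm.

(e), (f)

(a) Not entailed — Hugo built the bookshelf, not the door; the door belongs to the unlocking event.
(b) Not entailed — the window is what shattered, not the hook.
(c) Not entailed — 'was unlocking' is progressive on an accomplishment; it does not entail the completed 'unlocked'.
(d) Not entailed — the narrative places the shattering before the rinsing, not after.
(e) Entailed — the narrative places the building before the rinsing.
(f) Entailed — the original entails any weakening of itself; this just drops 'slowly', 'in the studio' and generalizes the agent.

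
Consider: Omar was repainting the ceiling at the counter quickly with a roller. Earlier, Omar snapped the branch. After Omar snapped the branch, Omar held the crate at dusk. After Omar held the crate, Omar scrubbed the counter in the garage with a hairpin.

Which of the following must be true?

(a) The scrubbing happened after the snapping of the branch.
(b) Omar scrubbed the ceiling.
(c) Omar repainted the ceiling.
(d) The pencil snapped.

(a) Entailed — the narrative places the snapping before the scrubbing.
(b) Not entailed — Omar scrubbed the counter, not the ceiling; the ceiling belongs to the repainting event.
(c) Not entailed — 'was repainting' is progressive on an accomplishment; it does not entail the completed 'repainted'.
(d) Not entailed — the branch is what snapped, not the pencil.

(a)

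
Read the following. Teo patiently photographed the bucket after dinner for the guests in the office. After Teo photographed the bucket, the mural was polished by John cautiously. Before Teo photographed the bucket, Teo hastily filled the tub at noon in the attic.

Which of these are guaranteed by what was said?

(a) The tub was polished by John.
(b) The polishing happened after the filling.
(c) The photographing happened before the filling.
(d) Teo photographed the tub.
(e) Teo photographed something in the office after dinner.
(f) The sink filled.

(a) Not entailed — John polished the mural, not the tub; the tub belongs to the filling event.
(b) Entailed — the narrative places the filling before the polishing.
(c) Not entailed — the narrative places the filling before the photographing, not after.
(d) Not entailed — Teo photographed the bucket, not the tub; the tub belongs to the filling event.
(e) Entailed — the original entails any weakening of itself; this just drops 'patiently', 'for the guests' and generalizes the patient.
(f) Not entailed — the tub is what filled, not the sink.

(b), (e)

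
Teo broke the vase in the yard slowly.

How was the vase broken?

slowly

'slowly' marks the manner of the breaking event.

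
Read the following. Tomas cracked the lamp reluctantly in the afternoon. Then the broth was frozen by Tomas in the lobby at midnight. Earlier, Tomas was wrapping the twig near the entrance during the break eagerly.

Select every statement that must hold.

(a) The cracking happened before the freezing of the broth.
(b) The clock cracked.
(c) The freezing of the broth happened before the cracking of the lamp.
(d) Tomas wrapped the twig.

(a) Entailed — the narrative places the cracking before the freezing.
(b) Not entailed — the lamp is what cracked, not the clock.
(c) Not entailed — the narrative places the cracking before the freezing, not after.
(d) Not entailed — 'was wrapping' is progressive on an accomplishment; it does not entail the completed 'wrapped'.

(a)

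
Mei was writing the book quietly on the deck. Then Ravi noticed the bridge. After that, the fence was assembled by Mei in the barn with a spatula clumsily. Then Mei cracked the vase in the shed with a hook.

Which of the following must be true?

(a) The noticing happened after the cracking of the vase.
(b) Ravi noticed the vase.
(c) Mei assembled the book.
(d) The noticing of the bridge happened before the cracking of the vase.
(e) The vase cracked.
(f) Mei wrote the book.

(a) Not entailed — the narrative places the noticing before the cracking, not after.
(b) Not entailed — Ravi noticed the bridge, not the vase; the vase belongs to the cracking event.
(c) Not entailed — Mei assembled the fence, not the book; the book belongs to the writing event.
(d) Entailed — the narrative places the noticing before the cracking.
(e) Entailed — 'Mei cracked the vase' is causative; it entails the inchoative 'the vase cracked'.
(f) Not entailed — 'was writing' is progressive on an accomplishment; it does not entail the completed 'wrote'.

(d), (e)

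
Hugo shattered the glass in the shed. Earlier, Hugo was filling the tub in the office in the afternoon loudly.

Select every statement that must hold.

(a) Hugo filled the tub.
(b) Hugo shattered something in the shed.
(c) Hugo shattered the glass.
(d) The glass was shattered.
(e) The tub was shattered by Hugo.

(a) Not entailed — 'was filling' is progressive on an accomplishment; it does not entail the completed 'filled'.
(b) Entailed — every conjunct here is already in the original shattering event.
(c) Entailed — the original entails any weakening of itself; this just drops 'in the shed'.
(d) Entailed — dropping 'in the shed' and generalizing the agent leaves a sub-description the original still satisfies.
(e) Not entailed — Hugo shattered the glass, not the tub; the tub belongs to the filling event.

(b), (c), (d)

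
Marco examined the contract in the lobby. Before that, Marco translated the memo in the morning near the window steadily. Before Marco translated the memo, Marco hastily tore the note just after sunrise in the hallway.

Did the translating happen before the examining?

The narrative orders the translating before the examining.

yes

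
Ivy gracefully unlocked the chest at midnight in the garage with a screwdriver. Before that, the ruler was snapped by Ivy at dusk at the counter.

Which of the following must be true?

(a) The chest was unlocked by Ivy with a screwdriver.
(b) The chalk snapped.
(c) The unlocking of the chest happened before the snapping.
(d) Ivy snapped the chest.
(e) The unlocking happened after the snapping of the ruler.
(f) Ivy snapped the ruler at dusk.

(a) Entailed — every conjunct here is already in the original unlocking event.
(b) Not entailed — the ruler is what snapped, not the chalk.
(c) Not entailed — the narrative places the snapping before the unlocking, not after.
(d) Not entailed — Ivy snapped the ruler, not the chest; the chest belongs to the unlocking event.
(e) Entailed — the narrative places the snapping before the unlocking.
(f) Entailed — every conjunct here is already in the original snapping event.

(a), (e), (f)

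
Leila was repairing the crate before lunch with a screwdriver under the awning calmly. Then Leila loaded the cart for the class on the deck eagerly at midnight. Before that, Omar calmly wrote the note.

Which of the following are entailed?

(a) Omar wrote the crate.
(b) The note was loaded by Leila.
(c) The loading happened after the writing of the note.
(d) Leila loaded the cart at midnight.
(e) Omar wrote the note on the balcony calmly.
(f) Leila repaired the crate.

(a) Not entailed — Omar wrote the note, not the crate; the crate belongs to the repairing event.
(b) Not entailed — Leila loaded the cart, not the note; the note belongs to the writing event.
(c) Entailed — the narrative places the writing before the loading.
(d) Entailed — every conjunct here is already in the original loading event.
(e) Not entailed — 'on the balcony' adds information not in the original event.
(f) Not entailed — 'was repairing' is progressive on an accomplishment; it does not entail the completed 'repaired'.

(c), (d)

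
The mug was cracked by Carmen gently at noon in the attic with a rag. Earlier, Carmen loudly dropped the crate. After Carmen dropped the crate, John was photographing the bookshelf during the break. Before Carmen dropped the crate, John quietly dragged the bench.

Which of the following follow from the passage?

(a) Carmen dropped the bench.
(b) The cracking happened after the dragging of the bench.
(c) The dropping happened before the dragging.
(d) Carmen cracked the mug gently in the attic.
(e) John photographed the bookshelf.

(a) Not entailed — Carmen dropped the crate, not the bench; the bench belongs to the dragging event.
(b) Entailed — the narrative places the dragging before the cracking.
(c) Not entailed — the narrative places the dragging before the dropping, not after.
(d) Entailed — this follows by dropping conjuncts from the cracking event's description.
(e) Not entailed — 'was photographing' is progressive on an accomplishment; it does not entail the completed 'photographed'.

(b), (d)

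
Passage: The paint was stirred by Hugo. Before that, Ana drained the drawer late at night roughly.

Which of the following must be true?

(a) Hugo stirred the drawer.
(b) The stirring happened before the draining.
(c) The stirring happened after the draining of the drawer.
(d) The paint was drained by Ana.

(c)

(a) Not entailed — Hugo stirred the paint, not the drawer; the drawer belongs to the draining event.
(b) Not entailed — the narrative places the draining before the stirring, not after.
(c) Entailed — the narrative places the draining before the stirring.
(d) Not entailed — Ana drained the drawer, not the paint; the paint belongs to the stirring event.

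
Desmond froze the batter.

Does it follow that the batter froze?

yes

'Desmond froze the batter' is the causative; it entails the inchoative 'the batter froze'.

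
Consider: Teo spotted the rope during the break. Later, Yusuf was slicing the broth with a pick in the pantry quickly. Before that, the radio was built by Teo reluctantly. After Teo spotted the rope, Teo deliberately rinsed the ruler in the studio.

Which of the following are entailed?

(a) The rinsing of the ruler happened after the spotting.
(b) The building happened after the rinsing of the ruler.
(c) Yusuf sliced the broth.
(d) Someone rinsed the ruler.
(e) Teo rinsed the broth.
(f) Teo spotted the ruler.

(a), (d)

(a) Entailed — the narrative places the spotting before the rinsing.
(b) Not entailed — the narrative doesn't order the rinsing relative to the building.
(c) Not entailed — 'was slicing' is progressive on an accomplishment; it does not entail the completed 'sliced'.
(d) Entailed — dropping 'deliberately', 'in the studio' and generalizing the agent leaves a sub-description the original still satisfies.
(e) Not entailed — Teo rinsed the ruler, not the broth; the broth belongs to the slicing event.
(f) Not entailed — Teo spotted the rope, not the ruler; the ruler belongs to the rinsing event.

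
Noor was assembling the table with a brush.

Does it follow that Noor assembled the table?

'was assembling' is progressive; for an accomplishment like 'assemble the table', it doesn't entail completion.

no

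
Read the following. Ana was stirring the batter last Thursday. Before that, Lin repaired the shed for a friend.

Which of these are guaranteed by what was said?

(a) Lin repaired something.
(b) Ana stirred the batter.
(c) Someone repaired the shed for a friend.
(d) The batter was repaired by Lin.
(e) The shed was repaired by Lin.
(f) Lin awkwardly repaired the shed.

(a), (b), (c), (e)

(a) Entailed — dropping 'for a friend' and generalizing the patient leaves a sub-description the original still satisfies.
(b) Entailed — 'stir' is an activity; 'was stirring' entails that some stirring happened, so 'stirred' holds.
(c) Entailed — the original entails any weakening of itself; this just generalizes the agent.
(d) Not entailed — Lin repaired the shed, not the batter; the batter belongs to the stirring event.
(e) Entailed — dropping 'for a friend' leaves a sub-description the original still satisfies.
(f) Not entailed — 'awkwardly' adds information not in the original event.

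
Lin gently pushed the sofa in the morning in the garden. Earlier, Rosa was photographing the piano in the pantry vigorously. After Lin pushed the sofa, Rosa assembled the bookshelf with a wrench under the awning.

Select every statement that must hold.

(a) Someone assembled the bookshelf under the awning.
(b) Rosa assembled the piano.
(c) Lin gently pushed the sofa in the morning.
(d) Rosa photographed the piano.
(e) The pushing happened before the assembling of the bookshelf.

(a) Entailed — every conjunct here is already in the original assembling event.
(b) Not entailed — Rosa assembled the bookshelf, not the piano; the piano belongs to the photographing event.
(c) Entailed — dropping 'in the garden' leaves a sub-description the original still satisfies.
(d) Not entailed — 'was photographing' is progressive on an accomplishment; it does not entail the completed 'photographed'.
(e) Entailed — the narrative places the pushing before the assembling.

(a), (c), (e)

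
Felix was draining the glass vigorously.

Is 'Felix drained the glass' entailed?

no

'was draining' is progressive; for an accomplishment like 'drain the glass', it doesn't entail completion.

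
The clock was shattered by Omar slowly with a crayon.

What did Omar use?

a crayon

'with a crayon' marks the instrument of the shattering event.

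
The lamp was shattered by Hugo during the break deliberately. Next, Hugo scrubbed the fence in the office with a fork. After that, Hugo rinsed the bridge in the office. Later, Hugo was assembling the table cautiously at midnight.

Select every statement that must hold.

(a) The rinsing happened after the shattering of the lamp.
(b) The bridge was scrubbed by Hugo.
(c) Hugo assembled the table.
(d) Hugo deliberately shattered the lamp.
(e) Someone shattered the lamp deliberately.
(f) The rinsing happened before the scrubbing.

(a), (d), (e)

(a) Entailed — the narrative places the shattering before the rinsing.
(b) Not entailed — Hugo scrubbed the fence, not the bridge; the bridge belongs to the rinsing event.
(c) Not entailed — 'was assembling' is progressive on an accomplishment; it does not entail the completed 'assembled'.
(d) Entailed — the original entails any weakening of itself; this just drops 'during the break'.
(e) Entailed — the original entails any weakening of itself; this just drops 'during the break' and generalizes the agent.
(f) Not entailed — the narrative places the scrubbing before the rinsing, not after.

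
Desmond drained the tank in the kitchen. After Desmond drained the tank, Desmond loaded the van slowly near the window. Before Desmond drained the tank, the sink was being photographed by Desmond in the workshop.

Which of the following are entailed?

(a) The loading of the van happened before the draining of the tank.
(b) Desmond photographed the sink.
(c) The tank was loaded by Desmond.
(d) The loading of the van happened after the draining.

(d)

(a) Not entailed — the narrative places the draining before the loading, not after.
(b) Not entailed — 'was photographing' is progressive on an accomplishment; it does not entail the completed 'photographed'.
(c) Not entailed — Desmond loaded the van, not the tank; the tank belongs to the draining event.
(d) Entailed — the narrative places the draining before the loading.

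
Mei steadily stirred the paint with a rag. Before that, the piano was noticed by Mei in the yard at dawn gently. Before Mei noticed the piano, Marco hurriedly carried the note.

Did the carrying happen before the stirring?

yes

The narrative orders the carrying before the stirring.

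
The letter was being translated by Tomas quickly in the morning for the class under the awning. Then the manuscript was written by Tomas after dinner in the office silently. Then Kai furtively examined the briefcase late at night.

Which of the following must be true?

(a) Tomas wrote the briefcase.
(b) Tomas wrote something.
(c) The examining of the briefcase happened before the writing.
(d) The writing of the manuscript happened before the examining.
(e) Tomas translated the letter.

(b), (d)

(a) Not entailed — Tomas wrote the manuscript, not the briefcase; the briefcase belongs to the examining event.
(b) Entailed — the original entails any weakening of itself; this just drops 'silently', 'in the office', 'after dinner' and generalizes the patient.
(c) Not entailed — the narrative places the writing before the examining, not after.
(d) Entailed — the narrative places the writing before the examining.
(e) Not entailed — 'was translating' is progressive on an accomplishment; it does not entail the completed 'translated'.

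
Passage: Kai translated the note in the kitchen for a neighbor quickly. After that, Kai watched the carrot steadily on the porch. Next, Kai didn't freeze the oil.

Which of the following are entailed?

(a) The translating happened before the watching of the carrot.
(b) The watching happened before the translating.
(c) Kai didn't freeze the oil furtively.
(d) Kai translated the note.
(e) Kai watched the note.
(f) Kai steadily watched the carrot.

(a) Entailed — the narrative places the translating before the watching.
(b) Not entailed — the narrative places the translating before the watching, not after.
(c) Entailed — under negation, adding a further restriction is entailed: if no such freezing event occurred, none occurred furtively either.
(d) Entailed — dropping 'for a neighbor', 'quickly', 'in the kitchen' leaves a sub-description the original still satisfies.
(e) Not entailed — Kai watched the carrot, not the note; the note belongs to the translating event.
(f) Entailed — the original entails any weakening of itself; this just drops 'on the porch'.

(a), (c), (d), (f)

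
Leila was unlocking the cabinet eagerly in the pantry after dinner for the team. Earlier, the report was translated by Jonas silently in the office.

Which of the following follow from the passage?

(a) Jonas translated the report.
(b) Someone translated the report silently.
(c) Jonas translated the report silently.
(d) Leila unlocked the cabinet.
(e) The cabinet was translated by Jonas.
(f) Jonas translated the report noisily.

(a), (b), (c)

(a) Entailed — this follows by dropping conjuncts from the translating event's description.
(b) Entailed — the original entails any weakening of itself; this just drops 'in the office' and generalizes the agent.
(c) Entailed — this follows by dropping conjuncts from the translating event's description.
(d) Not entailed — 'was unlocking' is progressive on an accomplishment; it does not entail the completed 'unlocked'.
(e) Not entailed — Jonas translated the report, not the cabinet; the cabinet belongs to the unlocking event.
(f) Not entailed — 'noisily' adds a manner not in (and inconsistent with) the original.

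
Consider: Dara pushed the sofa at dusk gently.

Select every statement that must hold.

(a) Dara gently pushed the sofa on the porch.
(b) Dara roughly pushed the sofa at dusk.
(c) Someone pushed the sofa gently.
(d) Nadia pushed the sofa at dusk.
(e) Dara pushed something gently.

(c), (e)

(a) Not entailed — 'on the porch' adds information not in the original event.
(b) Not entailed — 'roughly' adds a manner not in (and inconsistent with) the original.
(c) Entailed — dropping 'at dusk' and generalizing the agent leaves a sub-description the original still satisfies.
(d) Not entailed — the passage has Dara pushing the sofa, not Nadia.
(e) Entailed — this follows by dropping conjuncts from the pushing event's description.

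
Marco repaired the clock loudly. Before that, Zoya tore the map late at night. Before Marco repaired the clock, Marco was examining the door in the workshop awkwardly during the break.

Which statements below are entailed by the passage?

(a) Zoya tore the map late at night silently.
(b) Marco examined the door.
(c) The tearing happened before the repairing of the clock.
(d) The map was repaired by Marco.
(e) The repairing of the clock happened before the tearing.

(b), (c)

(a) Not entailed — 'silently' adds information not in the original event.
(b) Entailed — 'examine' is an activity; 'was examining' entails that some examining happened, so 'examined' holds.
(c) Entailed — the narrative places the tearing before the repairing.
(d) Not entailed — Marco repaired the clock, not the map; the map belongs to the tearing event.
(e) Not entailed — the narrative places the tearing before the repairing, not after.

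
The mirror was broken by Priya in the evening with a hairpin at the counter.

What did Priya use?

a hairpin

'with a hairpin' marks the instrument of the breaking event.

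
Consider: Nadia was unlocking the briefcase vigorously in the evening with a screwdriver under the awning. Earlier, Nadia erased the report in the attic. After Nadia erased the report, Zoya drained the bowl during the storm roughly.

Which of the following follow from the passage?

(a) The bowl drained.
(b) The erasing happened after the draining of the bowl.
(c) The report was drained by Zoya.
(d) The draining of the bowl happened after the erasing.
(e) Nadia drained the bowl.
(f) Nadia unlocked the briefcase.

(a), (d)

(a) Entailed — 'Zoya drained the bowl' is causative; it entails the inchoative 'the bowl drained'.
(b) Not entailed — the narrative places the erasing before the draining, not after.
(c) Not entailed — Zoya drained the bowl, not the report; the report belongs to the erasing event.
(d) Entailed — the narrative places the erasing before the draining.
(e) Not entailed — the passage has Zoya draining the bowl, not Nadia.
(f) Not entailed — 'was unlocking' is progressive on an accomplishment; it does not entail the completed 'unlocked'.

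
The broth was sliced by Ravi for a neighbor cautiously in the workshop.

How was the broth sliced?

cautiously

'cautiously' marks the manner of the slicing event.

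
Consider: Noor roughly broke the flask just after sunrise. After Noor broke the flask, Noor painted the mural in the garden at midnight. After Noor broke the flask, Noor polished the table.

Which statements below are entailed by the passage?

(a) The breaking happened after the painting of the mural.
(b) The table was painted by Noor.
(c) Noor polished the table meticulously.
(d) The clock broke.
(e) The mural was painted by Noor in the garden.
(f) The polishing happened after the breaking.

(a) Not entailed — the narrative places the breaking before the painting, not after.
(b) Not entailed — Noor painted the mural, not the table; the table belongs to the polishing event.
(c) Not entailed — 'meticulously' adds information not in the original event.
(d) Not entailed — the flask is what broke, not the clock.
(e) Entailed — the original entails any weakening of itself; this just drops 'at midnight'.
(f) Entailed — the narrative places the breaking before the polishing.

(e), (f)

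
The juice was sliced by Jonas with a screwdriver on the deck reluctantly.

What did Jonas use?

a screwdriver

'with a screwdriver' marks the instrument of the slicing event.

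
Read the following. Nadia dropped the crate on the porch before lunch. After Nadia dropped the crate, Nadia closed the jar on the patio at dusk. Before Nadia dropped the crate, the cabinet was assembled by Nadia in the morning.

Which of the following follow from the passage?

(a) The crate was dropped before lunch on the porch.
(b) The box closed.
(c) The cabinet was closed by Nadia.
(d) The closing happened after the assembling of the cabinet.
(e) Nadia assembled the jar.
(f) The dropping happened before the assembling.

(a) Entailed — this follows by dropping conjuncts from the dropping event's description.
(b) Not entailed — the jar is what closed, not the box.
(c) Not entailed — Nadia closed the jar, not the cabinet; the cabinet belongs to the assembling event.
(d) Entailed — the narrative places the assembling before the closing.
(e) Not entailed — Nadia assembled the cabinet, not the jar; the jar belongs to the closing event.
(f) Not entailed — the narrative places the assembling before the dropping, not after.

(a), (d)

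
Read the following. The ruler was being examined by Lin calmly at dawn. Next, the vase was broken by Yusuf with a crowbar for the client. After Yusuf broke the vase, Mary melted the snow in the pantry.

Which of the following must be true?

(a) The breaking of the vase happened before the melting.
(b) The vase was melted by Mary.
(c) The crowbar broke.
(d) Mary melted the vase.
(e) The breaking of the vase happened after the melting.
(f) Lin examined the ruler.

(a), (f)

(a) Entailed — the narrative places the breaking before the melting.
(b) Not entailed — Mary melted the snow, not the vase; the vase belongs to the breaking event.
(c) Not entailed — the vase is what broke, not the crowbar.
(d) Not entailed — Mary melted the snow, not the vase; the vase belongs to the breaking event.
(e) Not entailed — the narrative places the breaking before the melting, not after.
(f) Entailed — 'examine' is an activity; 'was examining' entails that some examining happened, so 'examined' holds.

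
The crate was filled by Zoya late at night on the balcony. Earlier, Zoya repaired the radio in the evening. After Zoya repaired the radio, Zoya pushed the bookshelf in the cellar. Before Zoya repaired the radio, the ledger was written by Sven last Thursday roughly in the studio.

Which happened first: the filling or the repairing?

The connectives place the repairing before the filling.

the repairing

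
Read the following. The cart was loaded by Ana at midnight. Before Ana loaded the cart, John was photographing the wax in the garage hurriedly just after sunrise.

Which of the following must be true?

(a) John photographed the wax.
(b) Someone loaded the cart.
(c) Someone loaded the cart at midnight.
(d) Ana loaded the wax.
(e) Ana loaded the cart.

(a) Not entailed — 'was photographing' is progressive on an accomplishment; it does not entail the completed 'photographed'.
(b) Entailed — every conjunct here is already in the original loading event.
(c) Entailed — the original entails any weakening of itself; this just generalizes the agent.
(d) Not entailed — Ana loaded the cart, not the wax; the wax belongs to the photographing event.
(e) Entailed — the original entails any weakening of itself; this just drops 'at midnight'.

(b), (c), (e)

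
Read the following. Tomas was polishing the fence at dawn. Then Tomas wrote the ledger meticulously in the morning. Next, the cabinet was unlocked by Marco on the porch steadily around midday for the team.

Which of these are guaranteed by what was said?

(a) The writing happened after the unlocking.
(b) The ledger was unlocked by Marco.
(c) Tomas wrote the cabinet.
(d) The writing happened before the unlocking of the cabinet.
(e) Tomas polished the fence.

(d), (e)

(a) Not entailed — the narrative places the writing before the unlocking, not after.
(b) Not entailed — Marco unlocked the cabinet, not the ledger; the ledger belongs to the writing event.
(c) Not entailed — Tomas wrote the ledger, not the cabinet; the cabinet belongs to the unlocking event.
(d) Entailed — the narrative places the writing before the unlocking.
(e) Entailed — 'polish' is an activity; 'was polishing' entails that some polishing happened, so 'polished' holds.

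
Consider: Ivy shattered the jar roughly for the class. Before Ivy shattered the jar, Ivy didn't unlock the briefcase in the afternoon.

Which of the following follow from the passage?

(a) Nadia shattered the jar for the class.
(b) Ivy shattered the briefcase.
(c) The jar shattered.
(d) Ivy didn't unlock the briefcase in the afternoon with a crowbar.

(c), (d)

(a) Not entailed — the passage has Ivy shattering the jar, not Nadia.
(b) Not entailed — Ivy shattered the jar, not the briefcase; the briefcase belongs to the unlocking event.
(c) Entailed — 'Ivy shattered the jar' is causative; it entails the inchoative 'the jar shattered'.
(d) Entailed — under negation, adding a further restriction is entailed: if no such unlocking event occurred, none occurred with a crowbar either.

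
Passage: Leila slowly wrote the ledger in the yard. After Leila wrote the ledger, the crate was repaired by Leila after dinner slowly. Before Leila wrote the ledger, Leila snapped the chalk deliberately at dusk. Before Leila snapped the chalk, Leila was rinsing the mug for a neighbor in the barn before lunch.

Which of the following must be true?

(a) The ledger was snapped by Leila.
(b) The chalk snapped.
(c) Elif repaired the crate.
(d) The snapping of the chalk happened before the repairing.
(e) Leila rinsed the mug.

(b), (d), (e)

(a) Not entailed — Leila snapped the chalk, not the ledger; the ledger belongs to the writing event.
(b) Entailed — 'Leila snapped the chalk' is causative; it entails the inchoative 'the chalk snapped'.
(c) Not entailed — the passage has Leila repairing the crate, not Elif.
(d) Entailed — the narrative places the snapping before the repairing.
(e) Entailed — 'rinse' is an activity; 'was rinsing' entails that some rinsing happened, so 'rinsed' holds.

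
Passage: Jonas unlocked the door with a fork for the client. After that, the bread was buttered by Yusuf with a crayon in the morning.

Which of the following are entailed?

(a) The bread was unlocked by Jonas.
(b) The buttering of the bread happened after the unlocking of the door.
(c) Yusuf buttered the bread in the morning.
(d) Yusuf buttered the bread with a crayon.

(a) Not entailed — Jonas unlocked the door, not the bread; the bread belongs to the buttering event.
(b) Entailed — the narrative places the unlocking before the buttering.
(c) Entailed — dropping 'with a crayon' leaves a sub-description the original still satisfies.
(d) Entailed — every conjunct here is already in the original buttering event.

(b), (c), (d)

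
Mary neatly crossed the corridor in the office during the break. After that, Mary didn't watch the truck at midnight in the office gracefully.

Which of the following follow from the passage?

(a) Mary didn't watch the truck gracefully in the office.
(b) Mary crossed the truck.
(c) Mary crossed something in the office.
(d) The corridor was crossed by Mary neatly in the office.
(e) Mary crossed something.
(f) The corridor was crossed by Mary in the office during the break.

(a) Not entailed — dropping 'at midnight' under negation is not valid — the original leaves open that Mary watched the truck some other way.
(b) Not entailed — Mary crossed the corridor, not the truck; the truck belongs to the watching event.
(c) Entailed — dropping 'neatly', 'during the break' and generalizing the patient leaves a sub-description the original still satisfies.
(d) Entailed — dropping 'during the break' leaves a sub-description the original still satisfies.
(e) Entailed — the original entails any weakening of itself; this just drops 'neatly', 'during the break', 'in the office' and generalizes the patient.
(f) Entailed — dropping 'neatly' leaves a sub-description the original still satisfies.

(c), (d), (e), (f)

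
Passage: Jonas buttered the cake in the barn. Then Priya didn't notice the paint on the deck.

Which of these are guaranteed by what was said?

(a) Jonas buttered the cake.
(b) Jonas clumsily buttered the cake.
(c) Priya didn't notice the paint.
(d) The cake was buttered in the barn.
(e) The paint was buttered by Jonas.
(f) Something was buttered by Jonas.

(a), (d), (f)

(a) Entailed — dropping 'in the barn' leaves a sub-description the original still satisfies.
(b) Not entailed — 'clumsily' adds information not in the original event.
(c) Not entailed — dropping 'on the deck' under negation is not valid — the original leaves open that Priya noticed the paint some other way.
(d) Entailed — every conjunct here is already in the original buttering event.
(e) Not entailed — Jonas buttered the cake, not the paint; the paint belongs to the noticing event.
(f) Entailed — the original entails any weakening of itself; this just drops 'in the barn' and generalizes the patient.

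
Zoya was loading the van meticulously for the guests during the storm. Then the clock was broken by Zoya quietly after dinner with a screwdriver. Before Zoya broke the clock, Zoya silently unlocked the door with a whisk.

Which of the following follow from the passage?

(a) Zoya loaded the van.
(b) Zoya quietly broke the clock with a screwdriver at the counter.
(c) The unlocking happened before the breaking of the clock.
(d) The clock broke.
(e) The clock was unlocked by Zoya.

(a) Not entailed — 'was loading' is progressive on an accomplishment; it does not entail the completed 'loaded'.
(b) Not entailed — 'at the counter' adds information not in the original event.
(c) Entailed — the narrative places the unlocking before the breaking.
(d) Entailed — 'Zoya broke the clock' is causative; it entails the inchoative 'the clock broke'.
(e) Not entailed — Zoya unlocked the door, not the clock; the clock belongs to the breaking event.

(c), (d)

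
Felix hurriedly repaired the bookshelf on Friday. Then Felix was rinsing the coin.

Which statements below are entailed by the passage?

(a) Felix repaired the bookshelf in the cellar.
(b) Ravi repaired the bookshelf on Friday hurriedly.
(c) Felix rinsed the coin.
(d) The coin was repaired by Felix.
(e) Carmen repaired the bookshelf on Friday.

(a) Not entailed — 'in the cellar' adds information not in the original event.
(b) Not entailed — the passage has Felix repairing the bookshelf, not Ravi.
(c) Entailed — 'rinse' is an activity; 'was rinsing' entails that some rinsing happened, so 'rinsed' holds.
(d) Not entailed — Felix repaired the bookshelf, not the coin; the coin belongs to the rinsing event.
(e) Not entailed — the passage has Felix repairing the bookshelf, not Carmen.

(c)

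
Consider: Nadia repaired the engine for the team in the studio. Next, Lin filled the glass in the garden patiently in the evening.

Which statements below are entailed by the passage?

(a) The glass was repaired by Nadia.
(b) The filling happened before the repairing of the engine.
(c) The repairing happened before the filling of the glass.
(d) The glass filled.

(c), (d)

(a) Not entailed — Nadia repaired the engine, not the glass; the glass belongs to the filling event.
(b) Not entailed — the narrative places the repairing before the filling, not after.
(c) Entailed — the narrative places the repairing before the filling.
(d) Entailed — 'Lin filled the glass' is causative; it entails the inchoative 'the glass filled'.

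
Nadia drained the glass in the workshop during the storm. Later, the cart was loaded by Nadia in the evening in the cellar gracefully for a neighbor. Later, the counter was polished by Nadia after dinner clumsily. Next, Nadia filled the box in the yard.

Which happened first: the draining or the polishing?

the draining

The connectives place the draining before the polishing.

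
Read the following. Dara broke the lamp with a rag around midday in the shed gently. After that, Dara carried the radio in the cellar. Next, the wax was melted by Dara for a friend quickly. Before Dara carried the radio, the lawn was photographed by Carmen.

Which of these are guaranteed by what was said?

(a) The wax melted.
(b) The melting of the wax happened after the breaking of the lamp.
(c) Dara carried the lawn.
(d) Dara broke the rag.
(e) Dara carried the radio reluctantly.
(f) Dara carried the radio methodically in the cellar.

(a), (b)

(a) Entailed — 'Dara melted the wax' is causative; it entails the inchoative 'the wax melted'.
(b) Entailed — the narrative places the breaking before the melting.
(c) Not entailed — Dara carried the radio, not the lawn; the lawn belongs to the photographing event.
(d) Not entailed — the rag is the instrument, not what was broken.
(e) Not entailed — 'reluctantly' adds information not in the original event.
(f) Not entailed — 'methodically' adds information not in the original event.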